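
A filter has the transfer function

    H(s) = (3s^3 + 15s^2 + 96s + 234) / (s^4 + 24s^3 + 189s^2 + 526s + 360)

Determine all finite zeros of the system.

s = -1 ± 5j, -3

Set the numerator to zero: 3s^3 + 15s^2 + 96s + 234 = 0, i.e. 3·(s^3 + 5s^2 + 32s + 78) = 0.
Factoring: (s^2 + 2s + 26)(s + 3) = 0.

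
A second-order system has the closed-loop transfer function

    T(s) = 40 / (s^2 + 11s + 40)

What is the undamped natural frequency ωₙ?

Compare the denominator to the standard form s^2 + 2ζωₙs + ωₙ².
ωₙ² = 40, so ωₙ = √40 ≈ 6.325 rad/s.

ωₙ ≈ 6.325 rad/s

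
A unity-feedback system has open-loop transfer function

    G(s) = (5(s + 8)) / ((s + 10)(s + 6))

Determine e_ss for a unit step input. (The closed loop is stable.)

G(s) has no poles at the origin.
This is a Type 0 system. Kp = lim_{s→0} G(s) = 40/60 = 2/3.
e_ss = 1/(1 + Kp) = 1/(1 + 2/3) = 3/5 ≈ 0.6000.

e_ss = 0.6000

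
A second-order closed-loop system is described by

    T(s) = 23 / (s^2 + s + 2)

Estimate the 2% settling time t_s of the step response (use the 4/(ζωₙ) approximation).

Comparing s^2 + s + 2 to s^2 + 2ζωₙs + ωₙ²: ωₙ = √2 ≈ 1.414 rad/s and ζ = 1/(2·√2) ≈ 0.3536.
ζωₙ = 1/2 = 0.5, so t_s ≈ 4/(ζωₙ) = 4/0.5 = 8 s.

t_s ≈ 8 s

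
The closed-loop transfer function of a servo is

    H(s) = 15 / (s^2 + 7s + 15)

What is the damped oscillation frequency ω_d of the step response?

ω_d ≈ 1.658 rad/s

Comparing s^2 + 7s + 15 to s^2 + 2ζωₙs + ωₙ²: ωₙ = √15 ≈ 3.873 rad/s and ζ = 7/(2·√15) ≈ 0.9037.
ζωₙ = 7/2 = 3.5, so ω_d = ωₙ√(1−ζ²) = √(ωₙ² − (ζωₙ)²) = √(15 − 3.5²) = √2.75 ≈ 1.658 rad/s.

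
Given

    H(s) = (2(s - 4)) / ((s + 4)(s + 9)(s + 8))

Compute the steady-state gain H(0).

At s = 0 each factor (s + a) contributes a and each (s^2 + bs + c) contributes c.
H(0) = 2·(-4) / ((4) · (9) · (8)) = -8/288 = -1/36.

H(0) = -1/36 ≈ -0.02778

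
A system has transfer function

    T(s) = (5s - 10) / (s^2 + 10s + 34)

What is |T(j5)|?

|T(j5)| ≈ 0.5300

Substitute s = j5: numerator = -10 + j25, denominator = 9 + j50.
|T(j5)| = |-10 + j25| / |9 + j50| = 26.926 / 50.804 ≈ 0.5300.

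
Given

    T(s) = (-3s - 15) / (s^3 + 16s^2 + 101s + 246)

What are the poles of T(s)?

s = -5 + 4j, -5 - 4j, -6

The poles are the roots of the denominator s^3 + 16s^2 + 101s + 246 = 0.
Trying s = -6: the polynomial evaluates to 0, so (s + 6) is a factor.
Dividing out leaves s^2 + 10s + 41 = 0.
The quadratic formula then gives s = -5 ± 4j.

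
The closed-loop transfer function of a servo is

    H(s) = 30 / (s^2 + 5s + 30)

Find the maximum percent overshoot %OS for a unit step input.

Comparing s^2 + 5s + 30 to s^2 + 2ζωₙs + ωₙ²: ωₙ = √30 ≈ 5.477 rad/s and ζ = 5/(2·√30) ≈ 0.4564.
%OS = 100·exp(−πζ/√(1−ζ²)) = 100·exp(−π·0.4564/√(1−0.4564²)) ≈ 20.0%.

%OS ≈ 20.0%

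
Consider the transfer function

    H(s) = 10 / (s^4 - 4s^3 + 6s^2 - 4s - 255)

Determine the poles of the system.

s = -3, 1 ± 4j, 5

The poles are the roots of the denominator s^4 - 4s^3 + 6s^2 - 4s - 255 = 0.
Trying s = -3: the polynomial evaluates to 0, so (s + 3) is a factor.
Dividing out leaves s^3 - 7s^2 + 27s - 85 = 0.
This factors further as (s^2 - 2s + 17)(s - 5) = 0.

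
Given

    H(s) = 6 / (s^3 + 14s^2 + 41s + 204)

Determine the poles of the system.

The poles are the roots of the denominator s^3 + 14s^2 + 41s + 204 = 0.
Trying s = -12: the polynomial evaluates to 0, so (s + 12) is a factor.
Dividing out leaves s^2 + 2s + 17 = 0.
The quadratic formula then gives s = -1 ± 4j.

s = -1 ± 4j, -12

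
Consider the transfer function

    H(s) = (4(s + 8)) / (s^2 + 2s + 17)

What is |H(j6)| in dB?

|H(j6)|_dB ≈ 5.01 dB

Substitute s = j6: numerator = 32 + j24, denominator = -19 + j12.
|H(j6)| = |32 + j24| / |-19 + j12| = 40 / 22.472 ≈ 1.780.
In decibels: 20·log₁₀(1.780) ≈ 5.01 dB.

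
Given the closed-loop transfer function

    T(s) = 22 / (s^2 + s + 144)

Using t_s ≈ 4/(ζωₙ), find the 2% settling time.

t_s ≈ 8 s

Comparing s^2 + s + 144 to s^2 + 2ζωₙs + ωₙ²: ωₙ = 12 rad/s and ζ = 1/(2·12) ≈ 0.04167.
ζωₙ = 1/2 = 0.5, so t_s ≈ 4/(ζωₙ) = 4/0.5 = 8 s.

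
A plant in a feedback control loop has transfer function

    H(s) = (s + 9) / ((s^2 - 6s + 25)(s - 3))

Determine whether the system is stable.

The poles can be read from the denominator factors: s = 3 + 4j, 3 - 4j, 3.
Since the pole(s) at s = 3 ± 4j, 3 lie in the right half-plane, the system is unstable.

unstable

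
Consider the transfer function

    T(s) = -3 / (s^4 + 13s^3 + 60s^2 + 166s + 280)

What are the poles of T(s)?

s = -7, -4, -1 + 3j, -1 - 3j

The poles are the roots of the denominator s^4 + 13s^3 + 60s^2 + 166s + 280 = 0.
Trying s = -7: the polynomial evaluates to 0, so (s + 7) is a factor.
Dividing out leaves s^3 + 6s^2 + 18s + 40 = 0.
This factors further as (s + 4)(s^2 + 2s + 10) = 0.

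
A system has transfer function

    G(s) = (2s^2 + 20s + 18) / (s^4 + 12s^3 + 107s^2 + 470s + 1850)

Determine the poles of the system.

The poles are the roots of the denominator s^4 + 12s^3 + 107s^2 + 470s + 1850 = 0.
No real roots exist; factor into two real quadratics: (s^2 + 10s + 50)(s^2 + 2s + 37) = 0.
Each quadratic gives a conjugate pair via the quadratic formula.

s = -5 + 5j, -5 - 5j, -1 + 6j, -1 - 6j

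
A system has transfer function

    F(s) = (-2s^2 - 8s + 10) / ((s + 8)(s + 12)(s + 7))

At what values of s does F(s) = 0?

Set the numerator to zero: -2s^2 - 8s + 10 = 0, i.e. -2·(s^2 + 4s - 5) = 0.
Factoring: (s + 5)(s - 1) = 0.

s = -5, 1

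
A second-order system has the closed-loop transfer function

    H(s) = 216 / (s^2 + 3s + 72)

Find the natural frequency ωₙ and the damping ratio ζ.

ωₙ ≈ 8.485 rad/s, ζ ≈ 0.1768

Compare the denominator to the standard form s^2 + 2ζωₙs + ωₙ².
ωₙ² = 72, so ωₙ = √72 ≈ 8.485 rad/s.
2ζωₙ = 3, so ζ = 3/(2·√72) ≈ 0.1768.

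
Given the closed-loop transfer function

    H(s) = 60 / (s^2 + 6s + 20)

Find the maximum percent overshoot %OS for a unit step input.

%OS ≈ 5.83%

Comparing s^2 + 6s + 20 to s^2 + 2ζωₙs + ωₙ²: ωₙ = √20 ≈ 4.472 rad/s and ζ = 6/(2·√20) ≈ 0.6708.
%OS = 100·exp(−πζ/√(1−ζ²)) = 100·exp(−π·0.6708/√(1−0.6708²)) ≈ 5.83%.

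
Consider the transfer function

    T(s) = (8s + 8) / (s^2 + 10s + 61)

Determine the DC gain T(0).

T(0) = 8/61 ≈ 0.1311

Set s = 0: T(0) = (8) / (61) = 8/61.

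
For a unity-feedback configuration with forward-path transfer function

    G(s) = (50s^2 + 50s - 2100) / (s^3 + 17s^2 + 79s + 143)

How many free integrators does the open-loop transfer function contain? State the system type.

Type 0

The denominator has no factor of s at the origin — no free integrator — so this is a Type 0 system.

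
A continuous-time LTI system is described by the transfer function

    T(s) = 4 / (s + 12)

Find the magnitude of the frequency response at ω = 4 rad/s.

|T(j4)| ≈ 0.3162

Substitute s = j4: numerator = 4, denominator = 12 + j4.
|T(j4)| = |4| / |12 + j4| = 4 / 12.649 ≈ 0.3162.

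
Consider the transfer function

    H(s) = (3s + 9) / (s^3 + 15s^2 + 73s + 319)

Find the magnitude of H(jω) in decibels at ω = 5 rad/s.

Substitute s = j5: numerator = 9 + j15, denominator = -56 + j240.
|H(j5)| = |9 + j15| / |-56 + j240| = 17.493 / 246.45 ≈ 0.07098.
In decibels: 20·log₁₀(0.07098) ≈ -23.0 dB.

|H(j5)|_dB ≈ -23.0 dB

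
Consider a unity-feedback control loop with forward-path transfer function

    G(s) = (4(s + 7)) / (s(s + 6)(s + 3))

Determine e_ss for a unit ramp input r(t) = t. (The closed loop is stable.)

e_ss = 0.6429

G(s) has one pole at the origin.
This is a Type 1 system. Kv = lim_{s→0} s·G(s) = 28/18 = 14/9.
e_ss = 1/Kv = 1/(14/9) = 9/14 ≈ 0.6429.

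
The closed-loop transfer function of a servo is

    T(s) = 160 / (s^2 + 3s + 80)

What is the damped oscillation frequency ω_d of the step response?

ω_d ≈ 8.818 rad/s

Comparing s^2 + 3s + 80 to s^2 + 2ζωₙs + ωₙ²: ωₙ = √80 ≈ 8.944 rad/s and ζ = 3/(2·√80) ≈ 0.1677.
ζωₙ = 3/2 = 1.5, so ω_d = ωₙ√(1−ζ²) = √(ωₙ² − (ζωₙ)²) = √(80 − 1.5²) = √77.75 ≈ 8.818 rad/s.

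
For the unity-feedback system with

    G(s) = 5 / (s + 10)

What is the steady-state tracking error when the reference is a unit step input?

e_ss = 0.6667

G(s) has no poles at the origin.
This is a Type 0 system. Kp = lim_{s→0} G(s) = 5/10 = 1/2.
e_ss = 1/(1 + Kp) = 1/(1 + 1/2) = 2/3 ≈ 0.6667.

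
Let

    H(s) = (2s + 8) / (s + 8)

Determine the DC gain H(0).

H(0) = 1

Set s = 0: H(0) = (8) / (8) = 1.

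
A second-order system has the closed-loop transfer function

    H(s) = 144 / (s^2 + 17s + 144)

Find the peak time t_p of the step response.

Comparing s^2 + 17s + 144 to s^2 + 2ζωₙs + ωₙ²: ωₙ = 12 rad/s and ζ = 17/(2·12) ≈ 0.7083.
ζωₙ = 17/2 = 8.5, so ω_d = ωₙ√(1−ζ²) = √(ωₙ² − (ζωₙ)²) = √(144 − 8.5²) = √71.75 ≈ 8.471 rad/s.
t_p = π/ω_d = π/8.471 ≈ 0.3709 s.

t_p ≈ 0.3709 s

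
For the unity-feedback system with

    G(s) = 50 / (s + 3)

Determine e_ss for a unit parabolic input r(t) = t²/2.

e_ss = ∞

G(s) has no poles at the origin.
This is a Type 0 system; Ka = lim_{s→0} s^2·G(s) = 0, so the steady-state error for a parabola input is infinite.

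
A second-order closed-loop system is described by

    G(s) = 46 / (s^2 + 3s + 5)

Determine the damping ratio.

Compare the denominator to the standard form s^2 + 2ζωₙs + ωₙ².
ωₙ² = 5, so ωₙ = √5 ≈ 2.236 rad/s.
2ζωₙ = 3, so ζ = 3/(2·√5) ≈ 0.6708.
With ζ = 0.6708 the response is underdamped.

ζ ≈ 0.6708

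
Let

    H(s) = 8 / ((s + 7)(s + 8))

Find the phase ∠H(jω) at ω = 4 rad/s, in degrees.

At s = j4: numerator = 8, denominator = 40 + j60.
∠H = ∠num − ∠den = 0° − (56.310°) = -56.31°.

∠H(j4) ≈ -56.31°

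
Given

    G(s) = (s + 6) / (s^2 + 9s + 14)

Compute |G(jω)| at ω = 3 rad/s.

|G(j3)| ≈ 0.2443

Substitute s = j3: numerator = 6 + j3, denominator = 5 + j27.
|G(j3)| = |6 + j3| / |5 + j27| = 6.7082 / 27.459 ≈ 0.2443.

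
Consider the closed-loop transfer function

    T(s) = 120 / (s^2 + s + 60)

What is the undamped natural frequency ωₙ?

ωₙ ≈ 7.746 rad/s

Compare the denominator to the standard form s^2 + 2ζωₙs + ωₙ².
ωₙ² = 60, so ωₙ = √60 ≈ 7.746 rad/s.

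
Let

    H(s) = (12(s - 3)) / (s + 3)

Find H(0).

H(0) = -12

At s = 0 each factor (s + a) contributes a and each (s^2 + bs + c) contributes c.
H(0) = 12·(-3) / ((3)) = -36/3 = -12.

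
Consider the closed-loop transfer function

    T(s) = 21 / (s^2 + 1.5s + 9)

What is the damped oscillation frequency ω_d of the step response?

Comparing s^2 + 1.5s + 9 to s^2 + 2ζωₙs + ωₙ²: ωₙ = 3 rad/s and ζ = 1.5/(2·3) = 0.25.
ζωₙ = 1.5/2 = 0.75, so ω_d = ωₙ√(1−ζ²) = √(ωₙ² − (ζωₙ)²) = √(9 − 0.75²) = √8.4375 ≈ 2.905 rad/s.

ω_d ≈ 2.905 rad/s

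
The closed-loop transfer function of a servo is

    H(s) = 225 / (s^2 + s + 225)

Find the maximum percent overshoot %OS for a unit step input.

Comparing s^2 + s + 225 to s^2 + 2ζωₙs + ωₙ²: ωₙ = 15 rad/s and ζ = 1/(2·15) ≈ 0.03333.
%OS = 100·exp(−πζ/√(1−ζ²)) = 100·exp(−π·0.03333/√(1−0.03333²)) ≈ 90.1%.

%OS ≈ 90.1%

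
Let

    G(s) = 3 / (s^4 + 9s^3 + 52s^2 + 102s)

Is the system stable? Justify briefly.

The denominator s^4 + 9s^3 + 52s^2 + 102s factors as s(s^2 + 6s + 34)(s + 3), giving poles at s = 0, -3 + 5j, -3 - 5j, -3.
Since the simple pole(s) at s = 0 lie on the jω-axis with none in the right half-plane, the system is marginally stable.

marginally stable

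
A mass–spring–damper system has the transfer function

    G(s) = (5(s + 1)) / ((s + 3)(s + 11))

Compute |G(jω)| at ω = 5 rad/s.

|G(j5)| ≈ 0.3619

Substitute s = j5: numerator = 5 + j25, denominator = 8 + j70.
|G(j5)| = |5 + j25| / |8 + j70| = 25.495 / 70.456 ≈ 0.3619.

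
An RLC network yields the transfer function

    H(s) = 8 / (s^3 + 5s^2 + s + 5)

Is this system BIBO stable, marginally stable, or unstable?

marginally stable

The denominator s^3 + 5s^2 + s + 5 factors as (s^2 + 1)(s + 5), giving poles at s = j, -j, -5.
Since the simple pole(s) at s = j, -j lie on the jω-axis with none in the right half-plane, the system is marginally stable.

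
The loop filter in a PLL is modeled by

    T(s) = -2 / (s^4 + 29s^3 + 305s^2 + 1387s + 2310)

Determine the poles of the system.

s = -5, -7, -6, -11

The poles are the roots of the denominator s^4 + 29s^3 + 305s^2 + 1387s + 2310 = 0.
Trying s = -5: the polynomial evaluates to 0, so (s + 5) is a factor.
Dividing out leaves s^3 + 24s^2 + 185s + 462 = 0.
This factors further as (s + 7)(s + 6)(s + 11) = 0.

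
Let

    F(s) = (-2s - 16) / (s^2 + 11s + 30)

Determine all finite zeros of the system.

Set the numerator to zero: -2s - 16 = 0, i.e. -2·(s + 8) = 0.
So s = -8.

s = -8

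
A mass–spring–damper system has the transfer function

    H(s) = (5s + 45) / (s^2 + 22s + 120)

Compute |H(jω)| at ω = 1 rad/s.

Substitute s = j1: numerator = 45 + j5, denominator = 119 + j22.
|H(j1)| = |45 + j5| / |119 + j22| = 45.277 / 121.02 ≈ 0.3741.

|H(j1)| ≈ 0.3741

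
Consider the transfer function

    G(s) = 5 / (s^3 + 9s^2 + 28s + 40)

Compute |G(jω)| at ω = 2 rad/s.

Substitute s = j2: numerator = 5, denominator = 4 + j48.
|G(j2)| = |5| / |4 + j48| = 5 / 48.166 ≈ 0.1038.

|G(j2)| ≈ 0.1038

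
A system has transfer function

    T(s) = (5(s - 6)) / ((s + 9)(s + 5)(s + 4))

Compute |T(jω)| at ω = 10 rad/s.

|T(j10)| ≈ 0.03599

Substitute s = j10: numerator = -30 + j50, denominator = -1620 + j10.
|T(j10)| = |-30 + j50| / |-1620 + j10| = 58.310 / 1620.0 ≈ 0.03599.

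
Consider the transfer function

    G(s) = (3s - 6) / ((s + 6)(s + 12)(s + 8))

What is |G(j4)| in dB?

|G(j4)|_dB ≈ -35.7 dB

Substitute s = j4: numerator = -6 + j12, denominator = 160 + j800.
|G(j4)| = |-6 + j12| / |160 + j800| = 13.416 / 815.84 ≈ 0.01644.
In decibels: 20·log₁₀(0.01644) ≈ -35.7 dB.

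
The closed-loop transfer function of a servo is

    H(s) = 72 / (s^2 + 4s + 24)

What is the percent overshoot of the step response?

%OS ≈ 24.5%

Comparing s^2 + 4s + 24 to s^2 + 2ζωₙs + ωₙ²: ωₙ = √24 ≈ 4.899 rad/s and ζ = 4/(2·√24) ≈ 0.4082.
%OS = 100·exp(−πζ/√(1−ζ²)) = 100·exp(−π·0.4082/√(1−0.4082²)) ≈ 24.5%.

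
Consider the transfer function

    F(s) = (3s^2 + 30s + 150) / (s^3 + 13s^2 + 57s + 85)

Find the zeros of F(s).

Set the numerator to zero: 3s^2 + 30s + 150 = 0, i.e. 3·(s^2 + 10s + 50) = 0.
Factoring: (s^2 + 10s + 50) = 0.

s = -5 + 5j, -5 - 5j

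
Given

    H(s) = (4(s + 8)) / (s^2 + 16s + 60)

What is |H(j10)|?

|H(j10)| ≈ 0.3106

Substitute s = j10: numerator = 32 + j40, denominator = -40 + j160.
|H(j10)| = |32 + j40| / |-40 + j160| = 51.225 / 164.92 ≈ 0.3106.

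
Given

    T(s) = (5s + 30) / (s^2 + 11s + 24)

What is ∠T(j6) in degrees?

At s = j6: numerator = 30 + j30, denominator = -12 + j66.
∠T = ∠num − ∠den = 45° − (100.30°) = -55.30°.

∠T(j6) ≈ -55.30°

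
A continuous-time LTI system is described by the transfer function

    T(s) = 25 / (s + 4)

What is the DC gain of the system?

Set s = 0: T(0) = (25) / (4) = 25/4.

T(0) = 25/4 ≈ 6.250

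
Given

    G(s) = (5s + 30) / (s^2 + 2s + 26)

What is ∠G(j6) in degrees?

At s = j6: numerator = 30 + j30, denominator = -10 + j12.
∠G = ∠num − ∠den = 45° − (129.81°) = -84.81°.

∠G(j6) ≈ -84.81°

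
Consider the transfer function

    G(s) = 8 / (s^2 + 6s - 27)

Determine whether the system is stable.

The denominator s^2 + 6s - 27 factors as (s - 3)(s + 9), giving poles at s = 3, -9.
Since the pole(s) at s = 3 lie in the right half-plane, the system is unstable.

unstable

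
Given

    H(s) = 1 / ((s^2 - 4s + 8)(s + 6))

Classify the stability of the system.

The poles can be read from the denominator factors: s = 2 + 2j, 2 - 2j, -6.
Since the pole(s) at s = 2 ± 2j lie in the right half-plane, the system is unstable.

unstable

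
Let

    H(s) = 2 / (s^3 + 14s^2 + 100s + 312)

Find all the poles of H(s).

s = -4 + 6j, -4 - 6j, -6

The poles are the roots of the denominator s^3 + 14s^2 + 100s + 312 = 0.
Trying s = -6: the polynomial evaluates to 0, so (s + 6) is a factor.
Dividing out leaves s^2 + 8s + 52 = 0.
The quadratic formula then gives s = -4 ± 6j.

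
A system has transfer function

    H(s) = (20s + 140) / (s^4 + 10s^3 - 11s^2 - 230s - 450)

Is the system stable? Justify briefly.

The denominator s^4 + 10s^3 - 11s^2 - 230s - 450 factors as (s + 9)(s^2 + 6s + 10)(s - 5), giving poles at s = -9, -3 ± j, 5.
Since the pole(s) at s = 5 lie in the right half-plane, the system is unstable.

unstable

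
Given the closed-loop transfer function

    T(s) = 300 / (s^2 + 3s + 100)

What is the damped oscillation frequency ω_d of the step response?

Comparing s^2 + 3s + 100 to s^2 + 2ζωₙs + ωₙ²: ωₙ = 10 rad/s and ζ = 3/(2·10) = 0.15.
ζωₙ = 3/2 = 1.5, so ω_d = ωₙ√(1−ζ²) = √(ωₙ² − (ζωₙ)²) = √(100 − 1.5²) = √97.75 ≈ 9.887 rad/s.

ω_d ≈ 9.887 rad/s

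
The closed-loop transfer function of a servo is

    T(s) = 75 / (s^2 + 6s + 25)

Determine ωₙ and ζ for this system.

ωₙ = 5 rad/s, ζ = 0.6

Compare the denominator to the standard form s^2 + 2ζωₙs + ωₙ².
ωₙ² = 25, so ωₙ = 5 rad/s.
2ζωₙ = 6, so ζ = 6/(2·5) = 0.6.
With ζ = 0.6 the response is underdamped.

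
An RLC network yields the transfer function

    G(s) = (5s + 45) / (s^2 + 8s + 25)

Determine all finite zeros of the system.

Set the numerator to zero: 5s + 45 = 0, i.e. 5·(s + 9) = 0.
So s = -9.

s = -9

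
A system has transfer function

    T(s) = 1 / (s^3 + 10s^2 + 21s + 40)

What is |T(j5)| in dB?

|T(j5)|_dB ≈ -46.5 dB

Substitute s = j5: numerator = 1, denominator = -210 - j20.
|T(j5)| = |1| / |-210 - j20| = 1 / 210.95 ≈ 0.004740.
In decibels: 20·log₁₀(0.004740) ≈ -46.5 dB.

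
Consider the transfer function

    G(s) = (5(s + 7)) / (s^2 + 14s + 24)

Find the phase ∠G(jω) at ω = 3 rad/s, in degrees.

At s = j3: numerator = 35 + j15, denominator = 15 + j42.
∠G = ∠num − ∠den = 23.199° − (70.346°) = -47.15°.

∠G(j3) ≈ -47.15°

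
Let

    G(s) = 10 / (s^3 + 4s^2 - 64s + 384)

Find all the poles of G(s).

The poles are the roots of the denominator s^3 + 4s^2 - 64s + 384 = 0.
Trying s = -12: the polynomial evaluates to 0, so (s + 12) is a factor.
Dividing out leaves s^2 - 8s + 32 = 0.
The quadratic formula then gives s = 4 ± 4j.

s = 4 + 4j, 4 - 4j, -12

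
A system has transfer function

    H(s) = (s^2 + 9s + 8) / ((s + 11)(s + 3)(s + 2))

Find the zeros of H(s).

s = -1, -8

Set the numerator to zero: s^2 + 9s + 8 = 0.
Factoring: (s + 1)(s + 8) = 0.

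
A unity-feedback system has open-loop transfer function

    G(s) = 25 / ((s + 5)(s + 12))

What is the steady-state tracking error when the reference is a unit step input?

e_ss = 0.7059

G(s) has no poles at the origin.
This is a Type 0 system. Kp = lim_{s→0} G(s) = 25/60 = 5/12.
e_ss = 1/(1 + Kp) = 1/(1 + 5/12) = 12/17 ≈ 0.7059.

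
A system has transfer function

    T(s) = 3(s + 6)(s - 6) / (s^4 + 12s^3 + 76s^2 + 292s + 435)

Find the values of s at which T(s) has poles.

The poles are the roots of the denominator s^4 + 12s^3 + 76s^2 + 292s + 435 = 0.
Trying s = -5: the polynomial evaluates to 0, so (s + 5) is a factor.
Dividing out leaves s^3 + 7s^2 + 41s + 87 = 0.
This factors further as (s^2 + 4s + 29)(s + 3) = 0.

s = -2 + 5j, -2 - 5j, -5, -3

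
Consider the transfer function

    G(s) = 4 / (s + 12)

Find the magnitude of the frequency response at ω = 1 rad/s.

Substitute s = j1: numerator = 4, denominator = 12 + j1.
|G(j1)| = |4| / |12 + j1| = 4 / 12.042 ≈ 0.3322.

|G(j1)| ≈ 0.3322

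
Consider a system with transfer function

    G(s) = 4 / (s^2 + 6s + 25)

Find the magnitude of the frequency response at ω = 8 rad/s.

Substitute s = j8: numerator = 4, denominator = -39 + j48.
|G(j8)| = |4| / |-39 + j48| = 4 / 61.847 ≈ 0.06468.

|G(j8)| ≈ 0.06468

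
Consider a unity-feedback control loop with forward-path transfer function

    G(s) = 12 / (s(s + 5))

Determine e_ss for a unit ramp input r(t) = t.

G(s) has one pole at the origin.
This is a Type 1 system. Kv = lim_{s→0} s·G(s) = 12/5.
e_ss = 1/Kv = 1/(12/5) = 5/12 ≈ 0.4167.

e_ss = 0.4167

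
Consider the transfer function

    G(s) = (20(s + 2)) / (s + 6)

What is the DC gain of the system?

G(0) = 20/3 ≈ 6.667

At s = 0 each factor (s + a) contributes a and each (s^2 + bs + c) contributes c.
G(0) = 20·(2) / ((6)) = 40/6 = 20/3.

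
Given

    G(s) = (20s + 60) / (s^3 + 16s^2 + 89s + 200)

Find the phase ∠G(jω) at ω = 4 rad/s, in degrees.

At s = j4: numerator = 60 + j80, denominator = -56 + j292.
∠G = ∠num − ∠den = 53.130° − (100.86°) = -47.73°.

∠G(j4) ≈ -47.73°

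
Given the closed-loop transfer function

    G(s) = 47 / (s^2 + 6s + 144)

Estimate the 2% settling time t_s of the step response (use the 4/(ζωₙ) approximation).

t_s ≈ 1.333 s

Comparing s^2 + 6s + 144 to s^2 + 2ζωₙs + ωₙ²: ωₙ = 12 rad/s and ζ = 6/(2·12) = 0.25.
ζωₙ = 6/2 = 3, so t_s ≈ 4/(ζωₙ) = 4/3 ≈ 1.333 s.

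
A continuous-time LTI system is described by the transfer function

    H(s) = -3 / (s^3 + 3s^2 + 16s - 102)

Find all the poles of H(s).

The poles are the roots of the denominator s^3 + 3s^2 + 16s - 102 = 0.
Trying s = 3: the polynomial evaluates to 0, so (s - 3) is a factor.
Dividing out leaves s^2 + 6s + 34 = 0.
The quadratic formula then gives s = -3 ± 5j.

s = -3 + 5j, -3 - 5j, 3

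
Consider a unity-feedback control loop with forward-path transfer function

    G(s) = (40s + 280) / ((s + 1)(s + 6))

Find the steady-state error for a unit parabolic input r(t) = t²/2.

G(s) has no poles at the origin.
This is a Type 0 system; Ka = lim_{s→0} s^2·G(s) = 0, so the steady-state error for a parabola input is infinite.

e_ss = ∞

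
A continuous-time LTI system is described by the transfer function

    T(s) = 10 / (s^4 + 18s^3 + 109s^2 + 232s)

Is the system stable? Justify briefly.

The denominator s^4 + 18s^3 + 109s^2 + 232s factors as s(s^2 + 10s + 29)(s + 8), giving poles at s = 0, -5 ± 2j, -8.
Since the simple pole(s) at s = 0 lie on the jω-axis with none in the right half-plane, the system is marginally stable.

marginally stable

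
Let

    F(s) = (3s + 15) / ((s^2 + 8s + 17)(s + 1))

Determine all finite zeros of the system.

s = -5

Set the numerator to zero: 3s + 15 = 0, i.e. 3·(s + 5) = 0.
So s = -5.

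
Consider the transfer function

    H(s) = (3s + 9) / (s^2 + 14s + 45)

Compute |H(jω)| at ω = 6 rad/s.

|H(j6)| ≈ 0.2382

Substitute s = j6: numerator = 9 + j18, denominator = 9 + j84.
|H(j6)| = |9 + j18| / |9 + j84| = 20.125 / 84.481 ≈ 0.2382.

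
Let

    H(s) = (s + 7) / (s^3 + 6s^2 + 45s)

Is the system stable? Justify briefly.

marginally stable

The denominator s^3 + 6s^2 + 45s factors as s(s^2 + 6s + 45), giving poles at s = 0, -3 ± 6j.
Since the simple pole(s) at s = 0 lie on the jω-axis with none in the right half-plane, the system is marginally stable.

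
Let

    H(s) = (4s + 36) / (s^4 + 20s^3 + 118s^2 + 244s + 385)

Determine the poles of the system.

The poles are the roots of the denominator s^4 + 20s^3 + 118s^2 + 244s + 385 = 0.
Trying s = -7: the polynomial evaluates to 0, so (s + 7) is a factor.
Dividing out leaves s^3 + 13s^2 + 27s + 55 = 0.
This factors further as (s^2 + 2s + 5)(s + 11) = 0.

s = -7, -1 + 2j, -1 - 2j, -11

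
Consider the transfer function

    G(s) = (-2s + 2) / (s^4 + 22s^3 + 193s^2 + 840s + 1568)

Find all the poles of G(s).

The poles are the roots of the denominator s^4 + 22s^3 + 193s^2 + 840s + 1568 = 0.
Trying s = -7: the polynomial evaluates to 0, so (s + 7) is a factor.
Dividing out leaves s^3 + 15s^2 + 88s + 224 = 0.
This factors further as (s^2 + 8s + 32)(s + 7) = 0.

s = -4 + 4j, -4 - 4j, -7, -7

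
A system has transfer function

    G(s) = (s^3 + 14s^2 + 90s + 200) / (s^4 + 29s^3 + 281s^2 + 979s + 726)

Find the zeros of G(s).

Set the numerator to zero: s^3 + 14s^2 + 90s + 200 = 0.
Factoring: (s^2 + 10s + 50)(s + 4) = 0.

s = -5 + 5j, -5 - 5j, -4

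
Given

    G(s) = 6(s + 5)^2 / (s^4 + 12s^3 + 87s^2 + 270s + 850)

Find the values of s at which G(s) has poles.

The poles are the roots of the denominator s^4 + 12s^3 + 87s^2 + 270s + 850 = 0.
No real roots exist; factor into two real quadratics: (s^2 + 10s + 50)(s^2 + 2s + 17) = 0.
Each quadratic gives a conjugate pair via the quadratic formula.

s = -5 + 5j, -5 - 5j, -1 + 4j, -1 - 4j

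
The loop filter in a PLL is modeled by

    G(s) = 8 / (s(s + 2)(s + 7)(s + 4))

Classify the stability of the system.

marginally stable

The poles can be read from the denominator factors: s = 0, -2, -7, -4.
Since the simple pole(s) at s = 0 lie on the jω-axis with none in the right half-plane, the system is marginally stable.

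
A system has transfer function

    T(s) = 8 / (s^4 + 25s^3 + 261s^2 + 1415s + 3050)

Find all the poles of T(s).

s = -5 + 6j, -5 - 6j, -10, -5

The poles are the roots of the denominator s^4 + 25s^3 + 261s^2 + 1415s + 3050 = 0.
Trying s = -10: the polynomial evaluates to 0, so (s + 10) is a factor.
Dividing out leaves s^3 + 15s^2 + 111s + 305 = 0.
This factors further as (s^2 + 10s + 61)(s + 5) = 0.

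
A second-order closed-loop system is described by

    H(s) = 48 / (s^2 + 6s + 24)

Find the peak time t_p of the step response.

Comparing s^2 + 6s + 24 to s^2 + 2ζωₙs + ωₙ²: ωₙ = √24 ≈ 4.899 rad/s and ζ = 6/(2·√24) ≈ 0.6124.
ζωₙ = 6/2 = 3, so ω_d = ωₙ√(1−ζ²) = √(ωₙ² − (ζωₙ)²) = √(24 − 3²) = √15 ≈ 3.873 rad/s.
t_p = π/ω_d = π/3.873 ≈ 0.8112 s.

t_p ≈ 0.8112 s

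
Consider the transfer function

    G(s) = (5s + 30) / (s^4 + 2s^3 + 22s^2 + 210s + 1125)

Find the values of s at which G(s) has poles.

The poles are the roots of the denominator s^4 + 2s^3 + 22s^2 + 210s + 1125 = 0.
No real roots exist; factor into two real quadratics: (s^2 - 6s + 45)(s^2 + 8s + 25) = 0.
Each quadratic gives a conjugate pair via the quadratic formula.

s = 3 ± 6j, -4 ± 3j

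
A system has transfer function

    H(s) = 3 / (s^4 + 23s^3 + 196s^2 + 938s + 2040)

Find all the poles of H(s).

The poles are the roots of the denominator s^4 + 23s^3 + 196s^2 + 938s + 2040 = 0.
Trying s = -12: the polynomial evaluates to 0, so (s + 12) is a factor.
Dividing out leaves s^3 + 11s^2 + 64s + 170 = 0.
This factors further as (s^2 + 6s + 34)(s + 5) = 0.

s = -3 + 5j, -3 - 5j, -12, -5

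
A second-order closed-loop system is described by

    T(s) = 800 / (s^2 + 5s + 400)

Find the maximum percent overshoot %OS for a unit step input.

%OS ≈ 67.3%

Comparing s^2 + 5s + 400 to s^2 + 2ζωₙs + ωₙ²: ωₙ = 20 rad/s and ζ = 5/(2·20) = 0.125.
%OS = 100·exp(−πζ/√(1−ζ²)) = 100·exp(−π·0.125/√(1−0.125²)) ≈ 67.3%.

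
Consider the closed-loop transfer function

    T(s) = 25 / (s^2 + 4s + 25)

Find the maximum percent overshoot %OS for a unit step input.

Comparing s^2 + 4s + 25 to s^2 + 2ζωₙs + ωₙ²: ωₙ = 5 rad/s and ζ = 4/(2·5) = 0.4.
%OS = 100·exp(−πζ/√(1−ζ²)) = 100·exp(−π·0.4/√(1−0.4²)) ≈ 25.4%.

%OS ≈ 25.4%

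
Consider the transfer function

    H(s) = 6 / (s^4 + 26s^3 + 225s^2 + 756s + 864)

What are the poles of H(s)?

s = -8, -12, -3, -3

The poles are the roots of the denominator s^4 + 26s^3 + 225s^2 + 756s + 864 = 0.
Trying s = -8: the polynomial evaluates to 0, so (s + 8) is a factor.
Dividing out leaves s^3 + 18s^2 + 81s + 108 = 0.
This factors further as (s + 12)(s + 3)^2 = 0.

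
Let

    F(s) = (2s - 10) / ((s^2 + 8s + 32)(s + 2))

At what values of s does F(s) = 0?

s = 5

Set the numerator to zero: 2s - 10 = 0, i.e. 2·(s - 5) = 0.
So s = 5.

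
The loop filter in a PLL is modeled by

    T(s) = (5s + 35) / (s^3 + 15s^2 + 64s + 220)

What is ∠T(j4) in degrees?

∠T(j4) ≈ -66.20°

At s = j4: numerator = 35 + j20, denominator = -20 + j192.
∠T = ∠num − ∠den = 29.745° − (95.947°) = -66.20°.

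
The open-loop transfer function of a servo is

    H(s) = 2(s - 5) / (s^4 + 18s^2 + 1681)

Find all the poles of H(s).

s = 4 ± 5j, -4 ± 5j

The poles are the roots of the denominator s^4 + 18s^2 + 1681 = 0.
No real roots exist; factor into two real quadratics: (s^2 - 8s + 41)(s^2 + 8s + 41) = 0.
Each quadratic gives a conjugate pair via the quadratic formula.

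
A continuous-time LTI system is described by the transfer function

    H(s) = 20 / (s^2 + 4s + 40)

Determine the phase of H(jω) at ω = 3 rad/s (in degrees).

At s = j3: numerator = 20, denominator = 31 + j12.
∠H = ∠num − ∠den = 0° − (21.161°) = -21.16°.

∠H(j3) ≈ -21.16°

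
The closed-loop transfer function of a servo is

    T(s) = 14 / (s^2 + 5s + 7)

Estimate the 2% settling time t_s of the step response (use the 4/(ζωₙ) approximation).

Comparing s^2 + 5s + 7 to s^2 + 2ζωₙs + ωₙ²: ωₙ = √7 ≈ 2.646 rad/s and ζ = 5/(2·√7) ≈ 0.9449.
ζωₙ = 5/2 = 2.5, so t_s ≈ 4/(ζωₙ) = 4/2.5 = 1.600 s.

t_s ≈ 1.600 s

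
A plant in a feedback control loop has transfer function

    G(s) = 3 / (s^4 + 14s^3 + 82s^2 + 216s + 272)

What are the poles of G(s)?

s = -5 + 3j, -5 - 3j, -2 + 2j, -2 - 2j

The poles are the roots of the denominator s^4 + 14s^3 + 82s^2 + 216s + 272 = 0.
No real roots exist; factor into two real quadratics: (s^2 + 10s + 34)(s^2 + 4s + 8) = 0.
Each quadratic gives a conjugate pair via the quadratic formula.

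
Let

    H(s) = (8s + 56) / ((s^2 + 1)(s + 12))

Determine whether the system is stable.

The poles can be read from the denominator factors: s = j, -j, -12.
Since the simple pole(s) at s = ±j lie on the jω-axis with none in the right half-plane, the system is marginally stable.

marginally stable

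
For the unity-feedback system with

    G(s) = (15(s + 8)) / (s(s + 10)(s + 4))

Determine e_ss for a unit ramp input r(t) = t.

e_ss = 0.3333

G(s) has one pole at the origin.
This is a Type 1 system. Kv = lim_{s→0} s·G(s) = 120/40 = 3.
e_ss = 1/Kv = 1/(3) = 1/3 ≈ 0.3333.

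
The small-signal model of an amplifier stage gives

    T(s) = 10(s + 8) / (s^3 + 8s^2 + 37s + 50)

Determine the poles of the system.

The poles are the roots of the denominator s^3 + 8s^2 + 37s + 50 = 0.
Trying s = -2: the polynomial evaluates to 0, so (s + 2) is a factor.
Dividing out leaves s^2 + 6s + 25 = 0.
The quadratic formula then gives s = -3 ± 4j.

s = -3 ± 4j, -2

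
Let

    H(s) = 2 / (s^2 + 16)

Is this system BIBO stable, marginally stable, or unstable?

marginally stable

The denominator s^2 + 16 factors as (s^2 + 16), giving poles at s = ±4j.
Since the simple pole(s) at s = 4j, -4j lie on the jω-axis with none in the right half-plane, the system is marginally stable.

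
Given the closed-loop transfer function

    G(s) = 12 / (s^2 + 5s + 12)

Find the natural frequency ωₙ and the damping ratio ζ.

ωₙ ≈ 3.464 rad/s, ζ ≈ 0.7217

Compare the denominator to the standard form s^2 + 2ζωₙs + ωₙ².
ωₙ² = 12, so ωₙ = √12 ≈ 3.464 rad/s.
2ζωₙ = 5, so ζ = 5/(2·√12) ≈ 0.7217.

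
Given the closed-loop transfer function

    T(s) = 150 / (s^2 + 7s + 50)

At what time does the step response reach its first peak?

Comparing s^2 + 7s + 50 to s^2 + 2ζωₙs + ωₙ²: ωₙ = √50 ≈ 7.071 rad/s and ζ = 7/(2·√50) ≈ 0.4950.
ζωₙ = 7/2 = 3.5, so ω_d = ωₙ√(1−ζ²) = √(ωₙ² − (ζωₙ)²) = √(50 − 3.5²) = √37.75 ≈ 6.144 rad/s.
t_p = π/ω_d = π/6.144 ≈ 0.5113 s.

t_p ≈ 0.5113 s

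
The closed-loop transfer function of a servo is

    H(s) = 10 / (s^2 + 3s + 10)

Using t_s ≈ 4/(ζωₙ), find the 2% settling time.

t_s ≈ 2.667 s

Comparing s^2 + 3s + 10 to s^2 + 2ζωₙs + ωₙ²: ωₙ = √10 ≈ 3.162 rad/s and ζ = 3/(2·√10) ≈ 0.4743.
ζωₙ = 3/2 = 1.5, so t_s ≈ 4/(ζωₙ) = 4/1.5 ≈ 2.667 s.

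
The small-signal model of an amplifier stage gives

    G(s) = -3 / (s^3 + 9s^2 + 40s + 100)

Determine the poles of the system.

The poles are the roots of the denominator s^3 + 9s^2 + 40s + 100 = 0.
Trying s = -5: the polynomial evaluates to 0, so (s + 5) is a factor.
Dividing out leaves s^2 + 4s + 20 = 0.
The quadratic formula then gives s = -2 ± 4j.

s = -2 + 4j, -2 - 4j, -5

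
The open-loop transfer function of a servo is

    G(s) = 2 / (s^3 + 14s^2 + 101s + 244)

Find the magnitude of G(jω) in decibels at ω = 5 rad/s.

|G(j5)|_dB ≈ -45.9 dB

Substitute s = j5: numerator = 2, denominator = -106 + j380.
|G(j5)| = |2| / |-106 + j380| = 2 / 394.51 ≈ 0.005070.
In decibels: 20·log₁₀(0.005070) ≈ -45.9 dB.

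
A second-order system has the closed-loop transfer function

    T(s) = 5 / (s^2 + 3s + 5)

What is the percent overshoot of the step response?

%OS ≈ 5.83%

Comparing s^2 + 3s + 5 to s^2 + 2ζωₙs + ωₙ²: ωₙ = √5 ≈ 2.236 rad/s and ζ = 3/(2·√5) ≈ 0.6708.
%OS = 100·exp(−πζ/√(1−ζ²)) = 100·exp(−π·0.6708/√(1−0.6708²)) ≈ 5.83%.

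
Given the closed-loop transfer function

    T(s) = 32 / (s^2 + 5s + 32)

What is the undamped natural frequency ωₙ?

Compare the denominator to the standard form s^2 + 2ζωₙs + ωₙ².
ωₙ² = 32, so ωₙ = √32 ≈ 5.657 rad/s.

ωₙ ≈ 5.657 rad/s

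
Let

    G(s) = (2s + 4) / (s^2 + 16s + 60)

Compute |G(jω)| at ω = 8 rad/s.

Substitute s = j8: numerator = 4 + j16, denominator = -4 + j128.
|G(j8)| = |4 + j16| / |-4 + j128| = 16.492 / 128.06 ≈ 0.1288.

|G(j8)| ≈ 0.1288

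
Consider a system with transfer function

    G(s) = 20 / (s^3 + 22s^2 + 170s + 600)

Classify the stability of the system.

The denominator s^3 + 22s^2 + 170s + 600 factors as (s^2 + 10s + 50)(s + 12), giving poles at s = -5 ± 5j, -12.
Since all poles lie strictly in the left half-plane, the system is stable.

stable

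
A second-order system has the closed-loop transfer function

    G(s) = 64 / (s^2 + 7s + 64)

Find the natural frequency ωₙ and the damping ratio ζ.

ωₙ = 8 rad/s, ζ = 0.4375

Compare the denominator to the standard form s^2 + 2ζωₙs + ωₙ².
ωₙ² = 64, so ωₙ = 8 rad/s.
2ζωₙ = 7, so ζ = 7/(2·8) = 0.4375.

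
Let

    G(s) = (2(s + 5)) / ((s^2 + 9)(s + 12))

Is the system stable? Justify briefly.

The poles can be read from the denominator factors: s = 3j, -3j, -12.
Since the simple pole(s) at s = 3j, -3j lie on the jω-axis with none in the right half-plane, the system is marginally stable.

marginally stable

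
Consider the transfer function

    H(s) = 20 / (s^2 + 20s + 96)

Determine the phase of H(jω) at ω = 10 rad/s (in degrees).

At s = j10: numerator = 20, denominator = -4 + j200.
∠H = ∠num − ∠den = 0° − (91.146°) = -91.15°.

∠H(j10) ≈ -91.15°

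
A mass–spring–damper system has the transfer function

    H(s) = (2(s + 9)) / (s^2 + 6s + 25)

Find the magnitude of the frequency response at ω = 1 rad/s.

|H(j1)| ≈ 0.7321

Substitute s = j1: numerator = 18 + j2, denominator = 24 + j6.
|H(j1)| = |18 + j2| / |24 + j6| = 18.111 / 24.739 ≈ 0.7321.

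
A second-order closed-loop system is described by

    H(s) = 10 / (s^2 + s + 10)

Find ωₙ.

ωₙ ≈ 3.162 rad/s

Compare the denominator to the standard form s^2 + 2ζωₙs + ωₙ².
ωₙ² = 10, so ωₙ = √10 ≈ 3.162 rad/s.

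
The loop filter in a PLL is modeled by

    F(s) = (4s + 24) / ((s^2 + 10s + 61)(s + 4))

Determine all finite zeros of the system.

s = -6

Set the numerator to zero: 4s + 24 = 0, i.e. 4·(s + 6) = 0.
So s = -6.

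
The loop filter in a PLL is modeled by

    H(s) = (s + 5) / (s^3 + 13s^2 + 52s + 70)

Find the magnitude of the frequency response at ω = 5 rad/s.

|H(j5)| ≈ 0.02451

Substitute s = j5: numerator = 5 + j5, denominator = -255 + j135.
|H(j5)| = |5 + j5| / |-255 + j135| = 7.0711 / 288.53 ≈ 0.02451.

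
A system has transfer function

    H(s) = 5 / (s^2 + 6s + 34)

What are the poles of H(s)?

s = -3 ± 5j

The poles are the roots of the denominator s^2 + 6s + 34 = 0.
Using the quadratic formula: s = (-6 ± √(-100))/2 = -3 ± 5j.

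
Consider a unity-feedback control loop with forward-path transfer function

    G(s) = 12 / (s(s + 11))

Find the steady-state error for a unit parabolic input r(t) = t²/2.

e_ss = ∞

G(s) has one pole at the origin.
This is a Type 1 system; Ka = lim_{s→0} s^2·G(s) = 0, so the steady-state error for a parabola input is infinite.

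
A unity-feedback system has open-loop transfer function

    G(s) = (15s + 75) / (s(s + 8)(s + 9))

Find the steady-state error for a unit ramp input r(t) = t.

e_ss = 0.9600

G(s) has one pole at the origin.
This is a Type 1 system. Kv = lim_{s→0} s·G(s) = 75/72 = 25/24.
e_ss = 1/Kv = 1/(25/24) = 24/25 ≈ 0.9600.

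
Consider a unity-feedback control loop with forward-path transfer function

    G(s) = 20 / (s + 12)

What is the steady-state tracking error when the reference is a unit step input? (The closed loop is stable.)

e_ss = 0.3750

G(s) has no poles at the origin.
This is a Type 0 system. Kp = lim_{s→0} G(s) = 20/12 = 5/3.
e_ss = 1/(1 + Kp) = 1/(1 + 5/3) = 3/8 ≈ 0.3750.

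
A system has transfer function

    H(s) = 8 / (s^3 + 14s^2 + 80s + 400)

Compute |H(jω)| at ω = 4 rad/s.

|H(j4)| ≈ 0.02575

Substitute s = j4: numerator = 8, denominator = 176 + j256.
|H(j4)| = |8| / |176 + j256| = 8 / 310.66 ≈ 0.02575.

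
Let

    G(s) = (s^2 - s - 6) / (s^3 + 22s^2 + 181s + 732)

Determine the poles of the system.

s = -5 ± 6j, -12

The poles are the roots of the denominator s^3 + 22s^2 + 181s + 732 = 0.
Trying s = -12: the polynomial evaluates to 0, so (s + 12) is a factor.
Dividing out leaves s^2 + 10s + 61 = 0.
The quadratic formula then gives s = -5 ± 6j.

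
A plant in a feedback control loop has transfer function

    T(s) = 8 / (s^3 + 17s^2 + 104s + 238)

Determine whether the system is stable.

stable

The denominator s^3 + 17s^2 + 104s + 238 factors as (s^2 + 10s + 34)(s + 7), giving poles at s = -5 + 3j, -5 - 3j, -7.
Since all poles lie strictly in the left half-plane, the system is stable.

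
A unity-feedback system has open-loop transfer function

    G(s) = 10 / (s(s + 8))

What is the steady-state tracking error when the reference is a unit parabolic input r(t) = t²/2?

G(s) has one pole at the origin.
This is a Type 1 system; Ka = lim_{s→0} s^2·G(s) = 0, so the steady-state error for a parabola input is infinite.

e_ss = ∞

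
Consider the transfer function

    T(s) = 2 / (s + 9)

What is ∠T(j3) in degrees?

∠T(j3) ≈ -18.43°

At s = j3: numerator = 2, denominator = 9 + j3.
∠T = ∠num − ∠den = 0° − (18.435°) = -18.43°.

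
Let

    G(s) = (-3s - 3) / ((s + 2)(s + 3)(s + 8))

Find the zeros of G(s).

Set the numerator to zero: -3s - 3 = 0, i.e. -3·(s + 1) = 0.
So s = -1.

s = -1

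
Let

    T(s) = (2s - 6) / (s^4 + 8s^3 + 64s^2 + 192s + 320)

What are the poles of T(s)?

s = -2 + 6j, -2 - 6j, -2 + 2j, -2 - 2j

The poles are the roots of the denominator s^4 + 8s^3 + 64s^2 + 192s + 320 = 0.
No real roots exist; factor into two real quadratics: (s^2 + 4s + 40)(s^2 + 4s + 8) = 0.
Each quadratic gives a conjugate pair via the quadratic formula.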